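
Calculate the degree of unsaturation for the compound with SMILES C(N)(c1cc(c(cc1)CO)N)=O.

Molecular formula from the SMILES: C8H10N2O2.
DoU = (2C + 2 + N − H − X)/2 = (2·8 + 2 + 2 − 10 − 0)/2 = 10/2 = 5.
(Structurally: 1 ring(s) + 4 π bond(s) = 5.)

5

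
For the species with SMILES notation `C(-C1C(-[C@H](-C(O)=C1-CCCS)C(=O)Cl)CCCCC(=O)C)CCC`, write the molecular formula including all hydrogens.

C19H31ClO3S

Heavy atoms from the SMILES: 19 C, 1 Cl, 3 O, 1 S.
Implicit hydrogens by atom environment:
  10 × C: 2 H each → 20
  4 × C: no H
  3 × C: 1 H each → 3
  2 × C: 3 H each → 6
  2 × O: no H
  1 × Cl: no H
  1 × O: 1 H
  1 × S: 1 H
  Total hydrogens = 31.
Molecular formula: C19H31ClO3S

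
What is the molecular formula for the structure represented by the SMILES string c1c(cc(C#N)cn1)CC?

Heavy atoms from the SMILES: 8 C, 2 N.
Implicit hydrogens by atom environment:
  3 × C (aromatic): 1 H each → 3
  2 × C (aromatic): no H
  1 × C: 3 H
  1 × C: 2 H
  1 × C: no H
  1 × N (aromatic): no H
  1 × N: no H
  Total hydrogens = 8.
Molecular formula: C8H8N2

C8H8N2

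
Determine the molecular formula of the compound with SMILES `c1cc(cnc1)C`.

C6H7N

Heavy atoms from the SMILES: 6 C, 1 N.
Implicit hydrogens by atom environment:
  4 × C (aromatic): 1 H each → 4
  1 × C: 3 H
  1 × C (aromatic): no H
  1 × N (aromatic): no H
  Total hydrogens = 7.
Molecular formula: C6H7N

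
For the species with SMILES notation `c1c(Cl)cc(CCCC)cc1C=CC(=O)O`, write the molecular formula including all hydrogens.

Heavy atoms from the SMILES: 13 C, 1 Cl, 2 O.
Implicit hydrogens by atom environment:
  3 × C: 2 H each → 6
  3 × C (aromatic): 1 H each → 3
  3 × C (aromatic): no H
  2 × C: 1 H each → 2
  1 × C: 3 H
  1 × C: no H
  1 × Cl: no H
  1 × O: 1 H
  1 × O: no H
  Total hydrogens = 15.
Molecular formula: C13H15ClO2

C13H15ClO2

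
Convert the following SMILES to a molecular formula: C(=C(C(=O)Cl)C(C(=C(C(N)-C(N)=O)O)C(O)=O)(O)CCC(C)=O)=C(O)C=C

Heavy atoms from the SMILES: 16 C, 1 Cl, 2 N, 8 O.
Implicit hydrogens by atom environment:
  10 × C: no H
  4 × O: 1 H each → 4
  4 × O: no H
  3 × C: 2 H each → 6
  2 × C: 1 H each → 2
  2 × N: 2 H each → 4
  1 × C: 3 H
  1 × Cl: no H
  Total hydrogens = 19.
Molecular formula: C16H19ClN2O8

C16H19ClN2O8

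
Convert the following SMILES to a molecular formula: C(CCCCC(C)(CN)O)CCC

C11H25NO

Heavy atoms from the SMILES: 11 C, 1 N, 1 O.
Implicit hydrogens by atom environment:
  8 × C: 2 H each → 16
  2 × C: 3 H each → 6
  1 × C: no H
  1 × N: 2 H
  1 × O: 1 H
  Total hydrogens = 25.
Molecular formula: C11H25NO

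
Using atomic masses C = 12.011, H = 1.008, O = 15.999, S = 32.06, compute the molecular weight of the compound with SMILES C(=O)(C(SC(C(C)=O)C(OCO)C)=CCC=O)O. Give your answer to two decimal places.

276.30

Molecular formula: C11H16O6S.
M = 11×12.011 + 16×1.008 + 6×15.999 + 1×32.06 = 276.30 g/mol.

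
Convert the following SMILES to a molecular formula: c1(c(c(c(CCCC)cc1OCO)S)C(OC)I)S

C13H19IO3S2

Heavy atoms from the SMILES: 13 C, 1 I, 3 O, 2 S.
Implicit hydrogens by atom environment:
  5 × C (aromatic): no H
  4 × C: 2 H each → 8
  2 × C: 3 H each → 6
  2 × O: no H
  2 × S: 1 H each → 2
  1 × C (aromatic): 1 H
  1 × C: 1 H
  1 × I: no H
  1 × O: 1 H
  Total hydrogens = 19.
Molecular formula: C13H19IO3S2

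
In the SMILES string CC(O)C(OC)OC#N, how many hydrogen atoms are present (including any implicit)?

Hydrogens are implicit in SMILES; fill each atom to its normal valence:
  2 × C: 3 H each → 6
  2 × C: 1 H each → 2
  2 × O: no H
  1 × C: no H
  1 × N: no H
  1 × O: 1 H
  Total hydrogens = 9.

9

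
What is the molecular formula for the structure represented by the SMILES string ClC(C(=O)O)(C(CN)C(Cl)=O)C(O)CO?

Heavy atoms from the SMILES: 7 C, 2 Cl, 1 N, 5 O.
Implicit hydrogens by atom environment:
  3 × C: no H
  3 × O: 1 H each → 3
  2 × C: 2 H each → 4
  2 × C: 1 H each → 2
  2 × Cl: no H
  2 × O: no H
  1 × N: 2 H
  Total hydrogens = 11.
Molecular formula: C7H11Cl2NO5

C7H11Cl2NO5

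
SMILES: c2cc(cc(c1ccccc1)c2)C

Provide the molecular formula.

C13H12

Heavy atoms from the SMILES: 13 C.
Implicit hydrogens by atom environment:
  9 × C (aromatic): 1 H each → 9
  3 × C (aromatic): no H
  1 × C: 3 H
  Total hydrogens = 12.
Molecular formula: C13H12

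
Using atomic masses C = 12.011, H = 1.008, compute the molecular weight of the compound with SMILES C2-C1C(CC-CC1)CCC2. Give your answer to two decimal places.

138.25

Molecular formula: C10H18.
M = 10×12.011 + 18×1.008 = 138.25 g/mol.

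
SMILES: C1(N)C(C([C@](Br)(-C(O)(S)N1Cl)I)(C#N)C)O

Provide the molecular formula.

Heavy atoms from the SMILES: 1 Br, 7 C, 1 Cl, 1 I, 3 N, 2 O, 1 S.
Implicit hydrogens by atom environment:
  4 × C: no H
  2 × C: 1 H each → 2
  2 × N: no H
  2 × O: 1 H each → 2
  1 × Br: no H
  1 × C: 3 H
  1 × Cl: no H
  1 × I: no H
  1 × N: 2 H
  1 × S: 1 H
  Total hydrogens = 10.
Molecular formula: C7H10BrClIN3O2S

C7H10BrClIN3O2S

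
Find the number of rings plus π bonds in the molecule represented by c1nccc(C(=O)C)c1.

5

Molecular formula from the SMILES: C7H7NO.
DoU = (2C + 2 + N − H − X)/2 = (2·7 + 2 + 1 − 7 − 0)/2 = 10/2 = 5.
(Structurally: 1 ring(s) + 4 π bond(s) = 5.)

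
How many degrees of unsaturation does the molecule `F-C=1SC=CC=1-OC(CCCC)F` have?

Molecular formula from the SMILES: C9H12F2OS.
DoU = (2C + 2 + N − H − X)/2 = (2·9 + 2 + 0 − 12 − 2)/2 = 6/2 = 3.
(Structurally: 1 ring(s) + 2 π bond(s) = 3.)

3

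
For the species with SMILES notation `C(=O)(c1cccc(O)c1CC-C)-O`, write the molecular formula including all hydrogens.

C10H12O3

Heavy atoms from the SMILES: 10 C, 3 O.
Implicit hydrogens by atom environment:
  3 × C (aromatic): 1 H each → 3
  3 × C (aromatic): no H
  2 × C: 2 H each → 4
  2 × O: 1 H each → 2
  1 × C: 3 H
  1 × C: no H
  1 × O: no H
  Total hydrogens = 12.
Molecular formula: C10H12O3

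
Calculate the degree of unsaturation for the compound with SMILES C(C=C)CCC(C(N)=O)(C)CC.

Molecular formula from the SMILES: C10H19NO.
DoU = (2C + 2 + N − H − X)/2 = (2·10 + 2 + 1 − 19 − 0)/2 = 4/2 = 2.
(Structurally: 0 ring(s) + 2 π bond(s) = 2.)

2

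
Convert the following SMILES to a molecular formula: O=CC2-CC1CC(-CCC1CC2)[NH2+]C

C12H22NO+

Heavy atoms from the SMILES: 12 C, 1 N, 1 O.
Implicit hydrogens by atom environment:
  6 × C: 2 H each → 12
  5 × C: 1 H each → 5
  1 × C: 3 H
  1 × N (charge +1): 2 H
  1 × O: no H
  Total hydrogens = 22.
Net charge +1.
Molecular formula: C12H22NO+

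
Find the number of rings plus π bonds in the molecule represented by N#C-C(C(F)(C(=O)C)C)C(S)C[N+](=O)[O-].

4

Molecular formula from the SMILES: C8H11FN2O3S.
DoU = (2C + 2 + N − H − X)/2 = (2·8 + 2 + 2 − 11 − 1)/2 = 8/2 = 4.
(Structurally: 0 ring(s) + 4 π bond(s) = 4.)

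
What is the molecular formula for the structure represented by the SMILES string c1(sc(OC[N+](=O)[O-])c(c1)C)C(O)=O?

C7H7NO5S

Heavy atoms from the SMILES: 7 C, 1 N, 5 O, 1 S.
Implicit hydrogens by atom environment:
  3 × C (aromatic): no H
  3 × O: no H
  1 × C: 3 H
  1 × C: 2 H
  1 × C (aromatic): 1 H
  1 × C: no H
  1 × N (charge +1): no H
  1 × O: 1 H
  1 × O (charge -1): no H
  1 × S (aromatic): no H
  Total hydrogens = 7.
Molecular formula: C7H7NO5S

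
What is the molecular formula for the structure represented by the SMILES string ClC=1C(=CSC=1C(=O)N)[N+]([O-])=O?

C5H3ClN2O3S

Heavy atoms from the SMILES: 5 C, 1 Cl, 2 N, 3 O, 1 S.
Implicit hydrogens by atom environment:
  3 × C (aromatic): no H
  2 × O: no H
  1 × C (aromatic): 1 H
  1 × C: no H
  1 × Cl: no H
  1 × N: 2 H
  1 × N (charge +1): no H
  1 × O (charge -1): no H
  1 × S (aromatic): no H
  Total hydrogens = 3.
Molecular formula: C5H3ClN2O3S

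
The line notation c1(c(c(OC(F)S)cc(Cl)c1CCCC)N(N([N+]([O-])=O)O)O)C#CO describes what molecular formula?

C13H15ClFN3O6S

Heavy atoms from the SMILES: 13 C, 1 Cl, 1 F, 3 N, 6 O, 1 S.
Implicit hydrogens by atom environment:
  5 × C (aromatic): no H
  3 × C: 2 H each → 6
  3 × O: 1 H each → 3
  2 × C: no H
  2 × N: no H
  2 × O: no H
  1 × C: 3 H
  1 × C (aromatic): 1 H
  1 × C: 1 H
  1 × Cl: no H
  1 × F: no H
  1 × N (charge +1): no H
  1 × O (charge -1): no H
  1 × S: 1 H
  Total hydrogens = 15.
Molecular formula: C13H15ClFN3O6S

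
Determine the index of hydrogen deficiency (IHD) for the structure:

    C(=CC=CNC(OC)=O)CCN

Molecular formula from the SMILES: C8H14N2O2.
DoU = (2C + 2 + N − H − X)/2 = (2·8 + 2 + 2 − 14 − 0)/2 = 6/2 = 3.
(Structurally: 0 ring(s) + 3 π bond(s) = 3.)

3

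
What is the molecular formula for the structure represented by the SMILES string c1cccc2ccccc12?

C10H8

Heavy atoms from the SMILES: 10 C.
Implicit hydrogens by atom environment:
  8 × C (aromatic): 1 H each → 8
  2 × C (aromatic): no H
  Total hydrogens = 8.
Molecular formula: C10H8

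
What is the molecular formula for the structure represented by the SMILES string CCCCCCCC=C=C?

Heavy atoms from the SMILES: 10 C.
Implicit hydrogens by atom environment:
  7 × C: 2 H each → 14
  1 × C: 3 H
  1 × C: 1 H
  1 × C: no H
  Total hydrogens = 18.
Molecular formula: C10H18

C10H18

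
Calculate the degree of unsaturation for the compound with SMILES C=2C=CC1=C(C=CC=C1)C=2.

7

Molecular formula from the SMILES: C10H8.
DoU = (2C + 2 + N − H − X)/2 = (2·10 + 2 + 0 − 8 − 0)/2 = 14/2 = 7.
(Structurally: 2 ring(s) + 5 π bond(s) = 7.)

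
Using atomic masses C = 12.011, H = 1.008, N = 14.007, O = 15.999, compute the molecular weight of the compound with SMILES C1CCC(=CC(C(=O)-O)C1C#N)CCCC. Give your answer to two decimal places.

221.30

Molecular formula: C13H19NO2.
M = 13×12.011 + 19×1.008 + 1×14.007 + 2×15.999 = 221.30 g/mol.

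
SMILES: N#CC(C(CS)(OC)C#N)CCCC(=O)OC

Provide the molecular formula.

C11H16N2O3S

Heavy atoms from the SMILES: 11 C, 2 N, 3 O, 1 S.
Implicit hydrogens by atom environment:
  4 × C: 2 H each → 8
  4 × C: no H
  3 × O: no H
  2 × C: 3 H each → 6
  2 × N: no H
  1 × C: 1 H
  1 × S: 1 H
  Total hydrogens = 16.
Molecular formula: C11H16N2O3S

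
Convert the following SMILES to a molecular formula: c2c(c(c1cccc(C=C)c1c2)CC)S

C14H14S

Heavy atoms from the SMILES: 14 C, 1 S.
Implicit hydrogens by atom environment:
  5 × C (aromatic): 1 H each → 5
  5 × C (aromatic): no H
  2 × C: 2 H each → 4
  1 × C: 3 H
  1 × C: 1 H
  1 × S: 1 H
  Total hydrogens = 14.
Molecular formula: C14H14S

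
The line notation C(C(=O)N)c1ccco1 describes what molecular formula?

Heavy atoms from the SMILES: 6 C, 1 N, 2 O.
Implicit hydrogens by atom environment:
  3 × C (aromatic): 1 H each → 3
  1 × C: 2 H
  1 × C (aromatic): no H
  1 × C: no H
  1 × N: 2 H
  1 × O (aromatic): no H
  1 × O: no H
  Total hydrogens = 7.
Molecular formula: C6H7NO2

C6H7NO2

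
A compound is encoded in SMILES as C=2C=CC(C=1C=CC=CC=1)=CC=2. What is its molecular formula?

Heavy atoms from the SMILES: 12 C.
Implicit hydrogens by atom environment:
  10 × C (aromatic): 1 H each → 10
  2 × C (aromatic): no H
  Total hydrogens = 10.
Molecular formula: C12H10

C12H10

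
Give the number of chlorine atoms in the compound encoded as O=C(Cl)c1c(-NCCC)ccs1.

The symbol for chlorine appears 1 time in the SMILES.

1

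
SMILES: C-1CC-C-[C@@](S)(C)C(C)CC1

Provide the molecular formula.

Heavy atoms from the SMILES: 10 C, 1 S.
Implicit hydrogens by atom environment:
  6 × C: 2 H each → 12
  2 × C: 3 H each → 6
  1 × C: 1 H
  1 × C: no H
  1 × S: 1 H
  Total hydrogens = 20.
Molecular formula: C10H20S

C10H20S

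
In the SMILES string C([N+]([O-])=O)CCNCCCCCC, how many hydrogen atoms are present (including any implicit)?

20

Hydrogens are implicit in SMILES; fill each atom to its normal valence:
  8 × C: 2 H each → 16
  1 × C: 3 H
  1 × N: 1 H
  1 × N (charge +1): no H
  1 × O: no H
  1 × O (charge -1): no H
  Total hydrogens = 20.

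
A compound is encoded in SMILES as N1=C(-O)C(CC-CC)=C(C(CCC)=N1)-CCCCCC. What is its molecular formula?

C17H30N2O

Heavy atoms from the SMILES: 17 C, 2 N, 1 O.
Implicit hydrogens by atom environment:
  10 × C: 2 H each → 20
  4 × C (aromatic): no H
  3 × C: 3 H each → 9
  2 × N (aromatic): no H
  1 × O: 1 H
  Total hydrogens = 30.
Molecular formula: C17H30N2O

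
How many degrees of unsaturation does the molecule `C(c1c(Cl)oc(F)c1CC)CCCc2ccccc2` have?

Molecular formula from the SMILES: C16H18ClFO.
DoU = (2C + 2 + N − H − X)/2 = (2·16 + 2 + 0 − 18 − 2)/2 = 14/2 = 7.
(Structurally: 2 ring(s) + 5 π bond(s) = 7.)

7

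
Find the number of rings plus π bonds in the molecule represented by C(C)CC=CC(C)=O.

2

Molecular formula from the SMILES: C7H12O.
DoU = (2C + 2 + N − H − X)/2 = (2·7 + 2 + 0 − 12 − 0)/2 = 4/2 = 2.
(Structurally: 0 ring(s) + 2 π bond(s) = 2.)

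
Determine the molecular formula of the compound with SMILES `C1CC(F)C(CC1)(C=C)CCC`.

Heavy atoms from the SMILES: 11 C, 1 F.
Implicit hydrogens by atom environment:
  7 × C: 2 H each → 14
  2 × C: 1 H each → 2
  1 × C: 3 H
  1 × C: no H
  1 × F: no H
  Total hydrogens = 19.
Molecular formula: C11H19F

C11H19F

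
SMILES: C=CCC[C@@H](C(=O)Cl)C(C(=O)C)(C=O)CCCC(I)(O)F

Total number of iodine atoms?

The symbol for iodine appears 1 time in the SMILES.

1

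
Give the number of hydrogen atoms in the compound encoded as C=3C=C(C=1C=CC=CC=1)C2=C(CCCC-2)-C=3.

Hydrogens are implicit in SMILES; fill each atom to its normal valence:
  8 × C (aromatic): 1 H each → 8
  4 × C: 2 H each → 8
  4 × C (aromatic): no H
  Total hydrogens = 16.

16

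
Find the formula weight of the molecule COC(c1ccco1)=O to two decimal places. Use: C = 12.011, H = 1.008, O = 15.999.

126.11

Molecular formula: C6H6O3.
M = 6×12.011 + 6×1.008 + 3×15.999 = 126.11 g/mol.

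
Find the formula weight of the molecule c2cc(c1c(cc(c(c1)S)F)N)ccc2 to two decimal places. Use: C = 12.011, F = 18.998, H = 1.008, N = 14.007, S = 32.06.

219.28

Molecular formula: C12H10FNS.
M = 12×12.011 + 1×18.998 + 10×1.008 + 1×14.007 + 1×32.06 = 219.28 g/mol.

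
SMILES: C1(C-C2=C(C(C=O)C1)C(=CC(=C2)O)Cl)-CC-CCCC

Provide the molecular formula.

C17H23ClO2

Heavy atoms from the SMILES: 17 C, 1 Cl, 2 O.
Implicit hydrogens by atom environment:
  7 × C: 2 H each → 14
  4 × C (aromatic): no H
  3 × C: 1 H each → 3
  2 × C (aromatic): 1 H each → 2
  1 × C: 3 H
  1 × Cl: no H
  1 × O: 1 H
  1 × O: no H
  Total hydrogens = 23.
Molecular formula: C17H23ClO2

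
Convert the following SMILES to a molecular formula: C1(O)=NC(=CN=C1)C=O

C5H4N2O2

Heavy atoms from the SMILES: 5 C, 2 N, 2 O.
Implicit hydrogens by atom environment:
  2 × C (aromatic): 1 H each → 2
  2 × C (aromatic): no H
  2 × N (aromatic): no H
  1 × C: 1 H
  1 × O: 1 H
  1 × O: no H
  Total hydrogens = 4.
Molecular formula: C5H4N2O2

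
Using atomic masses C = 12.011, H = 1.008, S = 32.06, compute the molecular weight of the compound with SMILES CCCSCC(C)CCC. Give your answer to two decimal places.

Molecular formula: C9H20S.
M = 9×12.011 + 20×1.008 + 1×32.06 = 160.32 g/mol.

160.32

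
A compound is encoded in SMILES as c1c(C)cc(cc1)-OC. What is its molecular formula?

C8H10O

Heavy atoms from the SMILES: 8 C, 1 O.
Implicit hydrogens by atom environment:
  4 × C (aromatic): 1 H each → 4
  2 × C: 3 H each → 6
  2 × C (aromatic): no H
  1 × O: no H
  Total hydrogens = 10.
Molecular formula: C8H10O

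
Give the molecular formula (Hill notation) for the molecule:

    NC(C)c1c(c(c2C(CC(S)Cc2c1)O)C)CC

C15H23NOS

Heavy atoms from the SMILES: 15 C, 1 N, 1 O, 1 S.
Implicit hydrogens by atom environment:
  5 × C (aromatic): no H
  3 × C: 3 H each → 9
  3 × C: 2 H each → 6
  3 × C: 1 H each → 3
  1 × C (aromatic): 1 H
  1 × N: 2 H
  1 × O: 1 H
  1 × S: 1 H
  Total hydrogens = 23.
Molecular formula: C15H23NOS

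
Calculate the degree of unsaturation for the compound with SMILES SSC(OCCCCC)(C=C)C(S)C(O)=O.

2

Molecular formula from the SMILES: C10H18O3S3.
DoU = (2C + 2 + N − H − X)/2 = (2·10 + 2 + 0 − 18 − 0)/2 = 4/2 = 2.
(Structurally: 0 ring(s) + 2 π bond(s) = 2.)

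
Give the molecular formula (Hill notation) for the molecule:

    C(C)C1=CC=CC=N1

Heavy atoms from the SMILES: 7 C, 1 N.
Implicit hydrogens by atom environment:
  4 × C (aromatic): 1 H each → 4
  1 × C: 3 H
  1 × C: 2 H
  1 × C (aromatic): no H
  1 × N (aromatic): no H
  Total hydrogens = 9.
Molecular formula: C7H9N

C7H9N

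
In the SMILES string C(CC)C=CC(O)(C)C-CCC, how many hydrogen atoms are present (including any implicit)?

22

Hydrogens are implicit in SMILES; fill each atom to its normal valence:
  5 × C: 2 H each → 10
  3 × C: 3 H each → 9
  2 × C: 1 H each → 2
  1 × C: no H
  1 × O: 1 H
  Total hydrogens = 22.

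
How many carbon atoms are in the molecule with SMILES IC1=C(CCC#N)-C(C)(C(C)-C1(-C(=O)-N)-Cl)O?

11

The symbol for carbon appears 11 times in the SMILES. (Cl is a single chlorine, not C + l.)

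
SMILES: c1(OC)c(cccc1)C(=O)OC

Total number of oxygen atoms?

The symbol for oxygen appears 3 times in the SMILES.

3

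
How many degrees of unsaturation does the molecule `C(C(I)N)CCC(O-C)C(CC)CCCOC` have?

Molecular formula from the SMILES: C13H28INO2.
DoU = (2C + 2 + N − H − X)/2 = (2·13 + 2 + 1 − 28 − 1)/2 = 0/2 = 0.
(Structurally: 0 ring(s) + 0 π bond(s) = 0.)

0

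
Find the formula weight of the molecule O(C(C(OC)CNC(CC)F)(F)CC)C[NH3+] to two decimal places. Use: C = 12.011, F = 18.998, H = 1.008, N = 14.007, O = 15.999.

Molecular formula: C10H23F2N2O2+.
M = 10×12.011 + 2×18.998 + 23×1.008 + 2×14.007 + 2×15.999 = 241.30 g/mol.

241.30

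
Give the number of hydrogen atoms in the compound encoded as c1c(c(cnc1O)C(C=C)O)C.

Hydrogens are implicit in SMILES; fill each atom to its normal valence:
  3 × C (aromatic): no H
  2 × C (aromatic): 1 H each → 2
  2 × C: 1 H each → 2
  2 × O: 1 H each → 2
  1 × C: 3 H
  1 × C: 2 H
  1 × N (aromatic): no H
  Total hydrogens = 11.

11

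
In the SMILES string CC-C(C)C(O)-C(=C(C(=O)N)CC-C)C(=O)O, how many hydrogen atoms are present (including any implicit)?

Hydrogens are implicit in SMILES; fill each atom to its normal valence:
  4 × C: no H
  3 × C: 3 H each → 9
  3 × C: 2 H each → 6
  2 × C: 1 H each → 2
  2 × O: 1 H each → 2
  2 × O: no H
  1 × N: 2 H
  Total hydrogens = 21.

21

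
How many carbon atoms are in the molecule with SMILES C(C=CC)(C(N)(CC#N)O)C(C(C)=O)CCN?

12

The symbol for carbon appears 12 times in the SMILES.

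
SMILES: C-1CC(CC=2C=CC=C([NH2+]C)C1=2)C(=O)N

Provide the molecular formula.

C12H17N2O+

Heavy atoms from the SMILES: 12 C, 2 N, 1 O.
Implicit hydrogens by atom environment:
  3 × C: 2 H each → 6
  3 × C (aromatic): 1 H each → 3
  3 × C (aromatic): no H
  1 × C: 3 H
  1 × C: 1 H
  1 × C: no H
  1 × N (charge +1): 2 H
  1 × N: 2 H
  1 × O: no H
  Total hydrogens = 17.
Net charge +1.
Molecular formula: C12H17N2O+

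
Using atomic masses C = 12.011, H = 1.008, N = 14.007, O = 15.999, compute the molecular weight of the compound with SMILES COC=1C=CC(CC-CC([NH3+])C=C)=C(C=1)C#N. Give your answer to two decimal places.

Molecular formula: C14H19N2O+.
M = 14×12.011 + 19×1.008 + 2×14.007 + 1×15.999 = 231.32 g/mol.

231.32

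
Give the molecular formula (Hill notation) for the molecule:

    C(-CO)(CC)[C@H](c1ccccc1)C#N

C12H15NO

Heavy atoms from the SMILES: 12 C, 1 N, 1 O.
Implicit hydrogens by atom environment:
  5 × C (aromatic): 1 H each → 5
  2 × C: 2 H each → 4
  2 × C: 1 H each → 2
  1 × C: 3 H
  1 × C: no H
  1 × C (aromatic): no H
  1 × N: no H
  1 × O: 1 H
  Total hydrogens = 15.
Molecular formula: C12H15NO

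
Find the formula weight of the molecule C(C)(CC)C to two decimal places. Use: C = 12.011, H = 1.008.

Molecular formula: C5H12.
M = 5×12.011 + 12×1.008 = 72.15 g/mol.

72.15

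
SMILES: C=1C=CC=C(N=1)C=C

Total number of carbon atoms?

7

The symbol for carbon appears 7 times in the SMILES.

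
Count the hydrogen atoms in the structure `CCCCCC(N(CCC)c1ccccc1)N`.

26

Hydrogens are implicit in SMILES; fill each atom to its normal valence:
  6 × C: 2 H each → 12
  5 × C (aromatic): 1 H each → 5
  2 × C: 3 H each → 6
  1 × C: 1 H
  1 × C (aromatic): no H
  1 × N: 2 H
  1 × N: no H
  Total hydrogens = 26.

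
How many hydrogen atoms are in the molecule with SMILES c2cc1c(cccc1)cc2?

8

Hydrogens are implicit in SMILES; fill each atom to its normal valence:
  8 × C (aromatic): 1 H each → 8
  2 × C (aromatic): no H
  Total hydrogens = 8.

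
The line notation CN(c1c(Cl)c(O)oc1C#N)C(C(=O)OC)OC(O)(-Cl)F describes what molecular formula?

Heavy atoms from the SMILES: 10 C, 2 Cl, 1 F, 2 N, 6 O.
Implicit hydrogens by atom environment:
  4 × C (aromatic): no H
  3 × C: no H
  3 × O: no H
  2 × C: 3 H each → 6
  2 × Cl: no H
  2 × N: no H
  2 × O: 1 H each → 2
  1 × C: 1 H
  1 × F: no H
  1 × O (aromatic): no H
  Total hydrogens = 9.
Molecular formula: C10H9Cl2FN2O6

C10H9Cl2FN2O6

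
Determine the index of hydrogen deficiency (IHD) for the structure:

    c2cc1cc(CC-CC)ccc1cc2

7

Molecular formula from the SMILES: C14H16.
DoU = (2C + 2 + N − H − X)/2 = (2·14 + 2 + 0 − 16 − 0)/2 = 14/2 = 7.
(Structurally: 2 ring(s) + 5 π bond(s) = 7.)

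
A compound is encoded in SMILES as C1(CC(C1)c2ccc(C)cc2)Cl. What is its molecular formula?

C11H13Cl

Heavy atoms from the SMILES: 11 C, 1 Cl.
Implicit hydrogens by atom environment:
  4 × C (aromatic): 1 H each → 4
  2 × C: 2 H each → 4
  2 × C: 1 H each → 2
  2 × C (aromatic): no H
  1 × C: 3 H
  1 × Cl: no H
  Total hydrogens = 13.
Molecular formula: C11H13Cl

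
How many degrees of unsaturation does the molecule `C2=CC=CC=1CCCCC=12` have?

5

Molecular formula from the SMILES: C10H12.
DoU = (2C + 2 + N − H − X)/2 = (2·10 + 2 + 0 − 12 − 0)/2 = 10/2 = 5.
(Structurally: 2 ring(s) + 3 π bond(s) = 5.)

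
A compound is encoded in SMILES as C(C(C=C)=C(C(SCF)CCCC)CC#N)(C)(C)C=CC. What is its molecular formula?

Heavy atoms from the SMILES: 18 C, 1 F, 1 N, 1 S.
Implicit hydrogens by atom environment:
  6 × C: 2 H each → 12
  4 × C: 3 H each → 12
  4 × C: 1 H each → 4
  4 × C: no H
  1 × F: no H
  1 × N: no H
  1 × S: no H
  Total hydrogens = 28.
Molecular formula: C18H28FNS

C18H28FNS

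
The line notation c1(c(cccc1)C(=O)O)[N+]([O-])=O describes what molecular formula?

C7H5NO4

Heavy atoms from the SMILES: 7 C, 1 N, 4 O.
Implicit hydrogens by atom environment:
  4 × C (aromatic): 1 H each → 4
  2 × C (aromatic): no H
  2 × O: no H
  1 × C: no H
  1 × N (charge +1): no H
  1 × O: 1 H
  1 × O (charge -1): no H
  Total hydrogens = 5.
Molecular formula: C7H5NO4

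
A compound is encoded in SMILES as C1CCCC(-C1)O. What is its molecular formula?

C6H12O

Heavy atoms from the SMILES: 6 C, 1 O.
Implicit hydrogens by atom environment:
  5 × C: 2 H each → 10
  1 × C: 1 H
  1 × O: 1 H
  Total hydrogens = 12.
Molecular formula: C6H12O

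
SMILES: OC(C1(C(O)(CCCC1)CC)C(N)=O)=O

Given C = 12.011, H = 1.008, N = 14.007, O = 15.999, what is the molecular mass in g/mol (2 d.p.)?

Molecular formula: C10H17NO4.
M = 10×12.011 + 17×1.008 + 1×14.007 + 4×15.999 = 215.25 g/mol.

215.25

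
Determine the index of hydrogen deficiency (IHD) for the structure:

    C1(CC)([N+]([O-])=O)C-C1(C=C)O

Molecular formula from the SMILES: C7H11NO3.
DoU = (2C + 2 + N − H − X)/2 = (2·7 + 2 + 1 − 11 − 0)/2 = 6/2 = 3.
(Structurally: 1 ring(s) + 2 π bond(s) = 3.)

3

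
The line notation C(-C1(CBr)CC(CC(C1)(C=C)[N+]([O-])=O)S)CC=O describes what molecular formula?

C12H18BrNO3S

Heavy atoms from the SMILES: 1 Br, 12 C, 1 N, 3 O, 1 S.
Implicit hydrogens by atom environment:
  7 × C: 2 H each → 14
  3 × C: 1 H each → 3
  2 × C: no H
  2 × O: no H
  1 × Br: no H
  1 × N (charge +1): no H
  1 × O (charge -1): no H
  1 × S: 1 H
  Total hydrogens = 18.
Molecular formula: C12H18BrNO3S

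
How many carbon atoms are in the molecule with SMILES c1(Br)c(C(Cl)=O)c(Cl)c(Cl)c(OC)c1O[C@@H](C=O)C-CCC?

14

The symbol for carbon appears 14 times in the SMILES. Lowercase c denotes aromatic carbon and counts toward C.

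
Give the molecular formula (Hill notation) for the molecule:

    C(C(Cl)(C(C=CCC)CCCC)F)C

C12H22ClF

Heavy atoms from the SMILES: 12 C, 1 Cl, 1 F.
Implicit hydrogens by atom environment:
  5 × C: 2 H each → 10
  3 × C: 3 H each → 9
  3 × C: 1 H each → 3
  1 × C: no H
  1 × Cl: no H
  1 × F: no H
  Total hydrogens = 22.
Molecular formula: C12H22ClF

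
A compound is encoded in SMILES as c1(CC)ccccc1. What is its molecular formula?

C8H10

Heavy atoms from the SMILES: 8 C.
Implicit hydrogens by atom environment:
  5 × C (aromatic): 1 H each → 5
  1 × C: 3 H
  1 × C: 2 H
  1 × C (aromatic): no H
  Total hydrogens = 10.
Molecular formula: C8H10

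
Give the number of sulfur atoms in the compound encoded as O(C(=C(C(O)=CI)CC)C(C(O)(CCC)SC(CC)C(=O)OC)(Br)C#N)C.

The symbol for sulfur appears 1 time in the SMILES.

1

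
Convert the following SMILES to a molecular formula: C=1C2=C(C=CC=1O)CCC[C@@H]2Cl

Heavy atoms from the SMILES: 10 C, 1 Cl, 1 O.
Implicit hydrogens by atom environment:
  3 × C: 2 H each → 6
  3 × C (aromatic): 1 H each → 3
  3 × C (aromatic): no H
  1 × C: 1 H
  1 × Cl: no H
  1 × O: 1 H
  Total hydrogens = 11.
Molecular formula: C10H11ClO

C10H11ClO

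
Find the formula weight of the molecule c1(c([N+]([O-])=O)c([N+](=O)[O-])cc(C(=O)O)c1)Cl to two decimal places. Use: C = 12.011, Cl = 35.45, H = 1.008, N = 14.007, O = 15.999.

246.56

Molecular formula: C7H3ClN2O6.
M = 7×12.011 + 1×35.45 + 3×1.008 + 2×14.007 + 6×15.999 = 246.56 g/mol.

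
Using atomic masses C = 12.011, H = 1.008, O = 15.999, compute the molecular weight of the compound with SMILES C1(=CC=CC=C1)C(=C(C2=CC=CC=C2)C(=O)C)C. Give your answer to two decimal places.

236.31

Molecular formula: C17H16O.
M = 17×12.011 + 16×1.008 + 1×15.999 = 236.31 g/mol.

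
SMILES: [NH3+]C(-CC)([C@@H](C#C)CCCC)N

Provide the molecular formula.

Heavy atoms from the SMILES: 10 C, 2 N.
Implicit hydrogens by atom environment:
  4 × C: 2 H each → 8
  2 × C: 3 H each → 6
  2 × C: 1 H each → 2
  2 × C: no H
  1 × N (charge +1): 3 H
  1 × N: 2 H
  Total hydrogens = 21.
Net charge +1.
Molecular formula: C10H21N2+

C10H21N2+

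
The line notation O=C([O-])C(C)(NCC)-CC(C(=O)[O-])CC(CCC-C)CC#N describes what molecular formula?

[C16H26N2O4]2-

Heavy atoms from the SMILES: 16 C, 2 N, 4 O.
Implicit hydrogens by atom environment:
  7 × C: 2 H each → 14
  4 × C: no H
  3 × C: 3 H each → 9
  2 × C: 1 H each → 2
  2 × O: no H
  2 × O (charge -1): no H
  1 × N: 1 H
  1 × N: no H
  Total hydrogens = 26.
Net charge -2.
Molecular formula: [C16H26N2O4]2-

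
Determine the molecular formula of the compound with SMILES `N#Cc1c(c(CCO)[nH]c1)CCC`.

Heavy atoms from the SMILES: 10 C, 2 N, 1 O.
Implicit hydrogens by atom environment:
  4 × C: 2 H each → 8
  3 × C (aromatic): no H
  1 × C: 3 H
  1 × C (aromatic): 1 H
  1 × C: no H
  1 × N (aromatic): 1 H
  1 × N: no H
  1 × O: 1 H
  Total hydrogens = 14.
Molecular formula: C10H14N2O

C10H14N2O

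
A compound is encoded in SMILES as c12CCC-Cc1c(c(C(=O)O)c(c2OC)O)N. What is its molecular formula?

Heavy atoms from the SMILES: 12 C, 1 N, 4 O.
Implicit hydrogens by atom environment:
  6 × C (aromatic): no H
  4 × C: 2 H each → 8
  2 × O: 1 H each → 2
  2 × O: no H
  1 × C: 3 H
  1 × C: no H
  1 × N: 2 H
  Total hydrogens = 15.
Molecular formula: C12H15NO4

C12H15NO4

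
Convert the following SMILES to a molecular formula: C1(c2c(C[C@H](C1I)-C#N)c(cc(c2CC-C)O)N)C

Heavy atoms from the SMILES: 15 C, 1 I, 2 N, 1 O.
Implicit hydrogens by atom environment:
  5 × C (aromatic): no H
  3 × C: 2 H each → 6
  3 × C: 1 H each → 3
  2 × C: 3 H each → 6
  1 × C (aromatic): 1 H
  1 × C: no H
  1 × I: no H
  1 × N: 2 H
  1 × N: no H
  1 × O: 1 H
  Total hydrogens = 19.
Molecular formula: C15H19IN2O

C15H19IN2O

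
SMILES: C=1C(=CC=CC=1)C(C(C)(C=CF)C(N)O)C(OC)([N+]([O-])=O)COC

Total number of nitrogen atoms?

The symbol for nitrogen appears 2 times in the SMILES.

2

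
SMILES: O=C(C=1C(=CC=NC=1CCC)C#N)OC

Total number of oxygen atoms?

The symbol for oxygen appears 2 times in the SMILES.

2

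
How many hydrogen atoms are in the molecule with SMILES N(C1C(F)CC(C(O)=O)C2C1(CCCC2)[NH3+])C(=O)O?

Hydrogens are implicit in SMILES; fill each atom to its normal valence:
  5 × C: 2 H each → 10
  4 × C: 1 H each → 4
  3 × C: no H
  2 × O: 1 H each → 2
  2 × O: no H
  1 × F: no H
  1 × N (charge +1): 3 H
  1 × N: 1 H
  Total hydrogens = 20.

20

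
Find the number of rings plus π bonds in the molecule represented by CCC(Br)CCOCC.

Molecular formula from the SMILES: C7H15BrO.
DoU = (2C + 2 + N − H − X)/2 = (2·7 + 2 + 0 − 15 − 1)/2 = 0/2 = 0.
(Structurally: 0 ring(s) + 0 π bond(s) = 0.)

0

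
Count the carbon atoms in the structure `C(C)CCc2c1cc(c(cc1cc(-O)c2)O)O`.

14

The symbol for carbon appears 14 times in the SMILES. Lowercase c denotes aromatic carbon and counts toward C.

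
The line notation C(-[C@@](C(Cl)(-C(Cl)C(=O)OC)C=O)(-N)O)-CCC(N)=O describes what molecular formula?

Heavy atoms from the SMILES: 10 C, 2 Cl, 2 N, 5 O.
Implicit hydrogens by atom environment:
  4 × C: no H
  4 × O: no H
  3 × C: 2 H each → 6
  2 × C: 1 H each → 2
  2 × Cl: no H
  2 × N: 2 H each → 4
  1 × C: 3 H
  1 × O: 1 H
  Total hydrogens = 16.
Molecular formula: C10H16Cl2N2O5

C10H16Cl2N2O5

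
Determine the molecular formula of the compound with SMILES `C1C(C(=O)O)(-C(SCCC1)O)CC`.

C9H16O3S

Heavy atoms from the SMILES: 9 C, 3 O, 1 S.
Implicit hydrogens by atom environment:
  5 × C: 2 H each → 10
  2 × C: no H
  2 × O: 1 H each → 2
  1 × C: 3 H
  1 × C: 1 H
  1 × O: no H
  1 × S: no H
  Total hydrogens = 16.
Molecular formula: C9H16O3S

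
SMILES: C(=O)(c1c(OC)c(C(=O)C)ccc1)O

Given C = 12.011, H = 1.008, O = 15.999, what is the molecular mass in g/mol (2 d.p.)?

Molecular formula: C10H10O4.
M = 10×12.011 + 10×1.008 + 4×15.999 = 194.19 g/mol.

194.19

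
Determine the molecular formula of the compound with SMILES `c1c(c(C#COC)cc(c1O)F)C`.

Heavy atoms from the SMILES: 10 C, 1 F, 2 O.
Implicit hydrogens by atom environment:
  4 × C (aromatic): no H
  2 × C: 3 H each → 6
  2 × C (aromatic): 1 H each → 2
  2 × C: no H
  1 × F: no H
  1 × O: 1 H
  1 × O: no H
  Total hydrogens = 9.
Molecular formula: C10H9FO2

C10H9FO2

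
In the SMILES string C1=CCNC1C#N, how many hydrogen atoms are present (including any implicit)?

Hydrogens are implicit in SMILES; fill each atom to its normal valence:
  3 × C: 1 H each → 3
  1 × C: 2 H
  1 × C: no H
  1 × N: 1 H
  1 × N: no H
  Total hydrogens = 6.

6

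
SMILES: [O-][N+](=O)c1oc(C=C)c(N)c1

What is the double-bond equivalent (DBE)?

Molecular formula from the SMILES: C6H6N2O3.
DoU = (2C + 2 + N − H − X)/2 = (2·6 + 2 + 2 − 6 − 0)/2 = 10/2 = 5.
(Structurally: 1 ring(s) + 4 π bond(s) = 5.)

5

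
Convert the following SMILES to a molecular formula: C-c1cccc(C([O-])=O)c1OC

C9H9O3-

Heavy atoms from the SMILES: 9 C, 3 O.
Implicit hydrogens by atom environment:
  3 × C (aromatic): 1 H each → 3
  3 × C (aromatic): no H
  2 × C: 3 H each → 6
  2 × O: no H
  1 × C: no H
  1 × O (charge -1): no H
  Total hydrogens = 9.
Net charge -1.
Molecular formula: C9H9O3-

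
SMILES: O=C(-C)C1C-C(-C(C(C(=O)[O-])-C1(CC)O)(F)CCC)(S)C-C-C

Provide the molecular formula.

Heavy atoms from the SMILES: 17 C, 1 F, 4 O, 1 S.
Implicit hydrogens by atom environment:
  6 × C: 2 H each → 12
  5 × C: no H
  4 × C: 3 H each → 12
  2 × C: 1 H each → 2
  2 × O: no H
  1 × F: no H
  1 × O: 1 H
  1 × O (charge -1): no H
  1 × S: 1 H
  Total hydrogens = 28.
Net charge -1.
Molecular formula: C17H28FO4S-

C17H28FO4S-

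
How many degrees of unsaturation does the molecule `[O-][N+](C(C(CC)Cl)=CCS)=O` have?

Molecular formula from the SMILES: C6H10ClNO2S.
DoU = (2C + 2 + N − H − X)/2 = (2·6 + 2 + 1 − 10 − 1)/2 = 4/2 = 2.
(Structurally: 0 ring(s) + 2 π bond(s) = 2.)

2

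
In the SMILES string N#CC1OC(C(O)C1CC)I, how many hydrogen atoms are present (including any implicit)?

Hydrogens are implicit in SMILES; fill each atom to its normal valence:
  4 × C: 1 H each → 4
  1 × C: 3 H
  1 × C: 2 H
  1 × C: no H
  1 × I: no H
  1 × N: no H
  1 × O: 1 H
  1 × O: no H
  Total hydrogens = 10.

10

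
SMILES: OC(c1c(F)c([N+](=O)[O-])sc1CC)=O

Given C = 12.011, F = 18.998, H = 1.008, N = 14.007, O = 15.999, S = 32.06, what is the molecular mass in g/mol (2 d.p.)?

219.19

Molecular formula: C7H6FNO4S.
M = 7×12.011 + 1×18.998 + 6×1.008 + 1×14.007 + 4×15.999 + 1×32.06 = 219.19 g/mol.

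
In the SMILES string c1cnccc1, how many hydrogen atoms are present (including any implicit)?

Hydrogens are implicit in SMILES; fill each atom to its normal valence:
  5 × C (aromatic): 1 H each → 5
  1 × N (aromatic): no H
  Total hydrogens = 5.

5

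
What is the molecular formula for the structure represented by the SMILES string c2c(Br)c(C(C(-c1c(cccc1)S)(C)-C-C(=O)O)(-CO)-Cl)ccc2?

Heavy atoms from the SMILES: 1 Br, 18 C, 1 Cl, 3 O, 1 S.
Implicit hydrogens by atom environment:
  8 × C (aromatic): 1 H each → 8
  4 × C (aromatic): no H
  3 × C: no H
  2 × C: 2 H each → 4
  2 × O: 1 H each → 2
  1 × Br: no H
  1 × C: 3 H
  1 × Cl: no H
  1 × O: no H
  1 × S: 1 H
  Total hydrogens = 18.
Molecular formula: C18H18BrClO3S

C18H18BrClO3S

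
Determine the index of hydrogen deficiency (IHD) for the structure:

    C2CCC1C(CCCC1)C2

Molecular formula from the SMILES: C10H18.
DoU = (2C + 2 + N − H − X)/2 = (2·10 + 2 + 0 − 18 − 0)/2 = 4/2 = 2.
(Structurally: 2 ring(s) + 0 π bond(s) = 2.)

2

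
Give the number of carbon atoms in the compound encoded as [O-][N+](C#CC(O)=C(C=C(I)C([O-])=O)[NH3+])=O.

The symbol for carbon appears 7 times in the SMILES.

7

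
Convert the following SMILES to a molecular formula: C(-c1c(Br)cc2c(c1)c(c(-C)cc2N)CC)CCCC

C18H24BrN

Heavy atoms from the SMILES: 1 Br, 18 C, 1 N.
Implicit hydrogens by atom environment:
  7 × C (aromatic): no H
  5 × C: 2 H each → 10
  3 × C: 3 H each → 9
  3 × C (aromatic): 1 H each → 3
  1 × Br: no H
  1 × N: 2 H
  Total hydrogens = 24.
Molecular formula: C18H24BrN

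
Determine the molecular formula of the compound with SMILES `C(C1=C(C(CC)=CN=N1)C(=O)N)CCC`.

C11H17N3O

Heavy atoms from the SMILES: 11 C, 3 N, 1 O.
Implicit hydrogens by atom environment:
  4 × C: 2 H each → 8
  3 × C (aromatic): no H
  2 × C: 3 H each → 6
  2 × N (aromatic): no H
  1 × C (aromatic): 1 H
  1 × C: no H
  1 × N: 2 H
  1 × O: no H
  Total hydrogens = 17.
Molecular formula: C11H17N3O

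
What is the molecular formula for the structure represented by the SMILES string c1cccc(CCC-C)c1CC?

Heavy atoms from the SMILES: 12 C.
Implicit hydrogens by atom environment:
  4 × C: 2 H each → 8
  4 × C (aromatic): 1 H each → 4
  2 × C: 3 H each → 6
  2 × C (aromatic): no H
  Total hydrogens = 18.
Molecular formula: C12H18

C12H18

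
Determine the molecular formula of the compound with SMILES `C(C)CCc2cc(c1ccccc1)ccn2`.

C15H17N

Heavy atoms from the SMILES: 15 C, 1 N.
Implicit hydrogens by atom environment:
  8 × C (aromatic): 1 H each → 8
  3 × C: 2 H each → 6
  3 × C (aromatic): no H
  1 × C: 3 H
  1 × N (aromatic): no H
  Total hydrogens = 17.
Molecular formula: C15H17N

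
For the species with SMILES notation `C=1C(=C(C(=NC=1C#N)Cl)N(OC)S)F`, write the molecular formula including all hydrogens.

Heavy atoms from the SMILES: 7 C, 1 Cl, 1 F, 3 N, 1 O, 1 S.
Implicit hydrogens by atom environment:
  4 × C (aromatic): no H
  2 × N: no H
  1 × C: 3 H
  1 × C (aromatic): 1 H
  1 × C: no H
  1 × Cl: no H
  1 × F: no H
  1 × N (aromatic): no H
  1 × O: no H
  1 × S: 1 H
  Total hydrogens = 5.
Molecular formula: C7H5ClFN3OS

C7H5ClFN3OS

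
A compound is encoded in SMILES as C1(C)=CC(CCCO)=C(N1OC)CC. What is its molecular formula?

Heavy atoms from the SMILES: 11 C, 1 N, 2 O.
Implicit hydrogens by atom environment:
  4 × C: 2 H each → 8
  3 × C: 3 H each → 9
  3 × C (aromatic): no H
  1 × C (aromatic): 1 H
  1 × N (aromatic): no H
  1 × O: 1 H
  1 × O: no H
  Total hydrogens = 19.
Molecular formula: C11H19NO2

C11H19NO2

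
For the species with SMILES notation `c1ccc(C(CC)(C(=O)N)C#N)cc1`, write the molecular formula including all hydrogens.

C11H12N2O

Heavy atoms from the SMILES: 11 C, 2 N, 1 O.
Implicit hydrogens by atom environment:
  5 × C (aromatic): 1 H each → 5
  3 × C: no H
  1 × C: 3 H
  1 × C: 2 H
  1 × C (aromatic): no H
  1 × N: 2 H
  1 × N: no H
  1 × O: no H
  Total hydrogens = 12.
Molecular formula: C11H12N2O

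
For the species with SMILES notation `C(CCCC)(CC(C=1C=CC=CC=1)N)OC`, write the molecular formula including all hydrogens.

C14H23NO

Heavy atoms from the SMILES: 14 C, 1 N, 1 O.
Implicit hydrogens by atom environment:
  5 × C (aromatic): 1 H each → 5
  4 × C: 2 H each → 8
  2 × C: 3 H each → 6
  2 × C: 1 H each → 2
  1 × C (aromatic): no H
  1 × N: 2 H
  1 × O: no H
  Total hydrogens = 23.
Molecular formula: C14H23NO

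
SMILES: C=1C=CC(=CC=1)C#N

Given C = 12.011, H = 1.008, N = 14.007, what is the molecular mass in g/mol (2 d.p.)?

Molecular formula: C7H5N.
M = 7×12.011 + 5×1.008 + 1×14.007 = 103.12 g/mol.

103.12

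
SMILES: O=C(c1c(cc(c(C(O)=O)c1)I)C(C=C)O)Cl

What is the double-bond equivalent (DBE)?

7

Molecular formula from the SMILES: C11H8ClIO4.
DoU = (2C + 2 + N − H − X)/2 = (2·11 + 2 + 0 − 8 − 2)/2 = 14/2 = 7.
(Structurally: 1 ring(s) + 6 π bond(s) = 7.)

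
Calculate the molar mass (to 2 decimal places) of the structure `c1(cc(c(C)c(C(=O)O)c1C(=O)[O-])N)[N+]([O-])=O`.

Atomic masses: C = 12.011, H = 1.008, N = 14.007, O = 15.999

Molecular formula: C9H7N2O6-.
M = 9×12.011 + 7×1.008 + 2×14.007 + 6×15.999 = 239.16 g/mol.

239.16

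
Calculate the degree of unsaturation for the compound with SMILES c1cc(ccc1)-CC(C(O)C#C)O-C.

Molecular formula from the SMILES: C12H14O2.
DoU = (2C + 2 + N − H − X)/2 = (2·12 + 2 + 0 − 14 − 0)/2 = 12/2 = 6.
(Structurally: 1 ring(s) + 5 π bond(s) = 6.)

6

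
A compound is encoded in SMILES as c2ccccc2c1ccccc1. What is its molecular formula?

Heavy atoms from the SMILES: 12 C.
Implicit hydrogens by atom environment:
  10 × C (aromatic): 1 H each → 10
  2 × C (aromatic): no H
  Total hydrogens = 10.
Molecular formula: C12H10

C12H10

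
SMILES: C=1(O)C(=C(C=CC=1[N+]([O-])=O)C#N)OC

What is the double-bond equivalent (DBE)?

Molecular formula from the SMILES: C8H6N2O4.
DoU = (2C + 2 + N − H − X)/2 = (2·8 + 2 + 2 − 6 − 0)/2 = 14/2 = 7.
(Structurally: 1 ring(s) + 6 π bond(s) = 7.)

7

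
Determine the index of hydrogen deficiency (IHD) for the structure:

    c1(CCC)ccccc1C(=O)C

5

Molecular formula from the SMILES: C11H14O.
DoU = (2C + 2 + N − H − X)/2 = (2·11 + 2 + 0 − 14 − 0)/2 = 10/2 = 5.
(Structurally: 1 ring(s) + 4 π bond(s) = 5.)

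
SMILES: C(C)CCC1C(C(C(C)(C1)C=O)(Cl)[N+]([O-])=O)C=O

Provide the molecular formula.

C12H18ClNO4

Heavy atoms from the SMILES: 12 C, 1 Cl, 1 N, 4 O.
Implicit hydrogens by atom environment:
  4 × C: 2 H each → 8
  4 × C: 1 H each → 4
  3 × O: no H
  2 × C: 3 H each → 6
  2 × C: no H
  1 × Cl: no H
  1 × N (charge +1): no H
  1 × O (charge -1): no H
  Total hydrogens = 18.
Molecular formula: C12H18ClNO4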